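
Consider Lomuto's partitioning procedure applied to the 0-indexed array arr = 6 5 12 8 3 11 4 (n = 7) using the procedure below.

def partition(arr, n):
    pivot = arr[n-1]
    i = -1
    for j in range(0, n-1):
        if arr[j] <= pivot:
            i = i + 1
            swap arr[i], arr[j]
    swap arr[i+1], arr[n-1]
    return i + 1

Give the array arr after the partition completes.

pivot=4, i=-1
j=0: 6>4, skip
j=1: 5>4, skip
j=2: 12>4, skip
j=3: 8>4, skip
j=4: 3≤4, i=0, swap(0,4) ⇒ 3 5 12 8 6 11 4
j=5: 11>4, skip
swap(1,6) ⇒ 3 4 12 8 6 11 5; return 1

3 4 12 8 6 11 5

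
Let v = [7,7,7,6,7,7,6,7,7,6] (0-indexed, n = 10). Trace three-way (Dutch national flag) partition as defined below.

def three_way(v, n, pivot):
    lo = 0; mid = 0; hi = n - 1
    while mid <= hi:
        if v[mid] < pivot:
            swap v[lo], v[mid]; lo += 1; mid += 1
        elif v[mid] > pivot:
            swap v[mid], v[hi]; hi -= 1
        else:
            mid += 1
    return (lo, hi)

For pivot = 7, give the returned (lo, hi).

pivot = 7; lo=0, mid=0, hi=9
v[mid]=7=7: mid=1
v[mid]=7=7: mid=2
v[mid]=7=7: mid=3
v[mid]=6<7: swap v[0],v[3]; lo=1,mid=4 → [6,7,7,7,7,7,6,7,7,6]
v[mid]=7=7: mid=5
v[mid]=7=7: mid=6
v[mid]=6<7: swap v[1],v[6]; lo=2,mid=7 → [6,6,7,7,7,7,7,7,7,6]
v[mid]=7=7: mid=8
v[mid]=7=7: mid=9
v[mid]=6<7: swap v[2],v[9]; lo=3,mid=10 → [6,6,6,7,7,7,7,7,7,7]
end: lo=3, hi=9; v = [6,6,6,7,7,7,7,7,7,7]

(3, 9)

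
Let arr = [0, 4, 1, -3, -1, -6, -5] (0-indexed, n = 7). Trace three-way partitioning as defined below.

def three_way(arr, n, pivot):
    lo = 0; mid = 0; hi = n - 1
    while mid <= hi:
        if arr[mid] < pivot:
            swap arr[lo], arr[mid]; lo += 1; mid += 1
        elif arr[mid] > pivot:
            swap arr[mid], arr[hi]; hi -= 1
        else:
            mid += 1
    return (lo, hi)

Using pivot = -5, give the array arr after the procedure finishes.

lo=0 mid=0 hi=6
0>-5: swap(0,6), hi=5 ⇒ [-5, 4, 1, -3, -1, -6, 0]
-5=-5: mid=1
4>-5: swap(1,5), hi=4 ⇒ [-5, -6, 1, -3, -1, 4, 0]
-6<-5: swap(0,1), lo=1 mid=2 ⇒ [-6, -5, 1, -3, -1, 4, 0]
1>-5: swap(2,4), hi=3 ⇒ [-6, -5, -1, -3, 1, 4, 0]
-1>-5: swap(2,3), hi=2 ⇒ [-6, -5, -3, -1, 1, 4, 0]
-3>-5: swap(2,2), hi=1 ⇒ [-6, -5, -3, -1, 1, 4, 0]
done. lo=1 hi=1; arr=[-6, -5, -3, -1, 1, 4, 0]

[-6, -5, -3, -1, 1, 4, 0]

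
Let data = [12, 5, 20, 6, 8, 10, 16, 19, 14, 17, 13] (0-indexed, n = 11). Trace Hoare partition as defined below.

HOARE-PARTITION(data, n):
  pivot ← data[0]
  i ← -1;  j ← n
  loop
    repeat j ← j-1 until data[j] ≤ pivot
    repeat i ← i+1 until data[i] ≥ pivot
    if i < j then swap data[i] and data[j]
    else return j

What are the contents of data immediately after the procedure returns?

pivot=12
j stops at 5 (10), i stops at 0 (12); swap ⇒ [10, 5, 20, 6, 8, 12, 16, 19, 14, 17, 13]
j stops at 4 (8), i stops at 2 (20); swap ⇒ [10, 5, 8, 6, 20, 12, 16, 19, 14, 17, 13]
j stops at 3, i stops at 4; i≥j ⇒ return 3. data=[10, 5, 8, 6, 20, 12, 16, 19, 14, 17, 13]

[10, 5, 8, 6, 20, 12, 16, 19, 14, 17, 13]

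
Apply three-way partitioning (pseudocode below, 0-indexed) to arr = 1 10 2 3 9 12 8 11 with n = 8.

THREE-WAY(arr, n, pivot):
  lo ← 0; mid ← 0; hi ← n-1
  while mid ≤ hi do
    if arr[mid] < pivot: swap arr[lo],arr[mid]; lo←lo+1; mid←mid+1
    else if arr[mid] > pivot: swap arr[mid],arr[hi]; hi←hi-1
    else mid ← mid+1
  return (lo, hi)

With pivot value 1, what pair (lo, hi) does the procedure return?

lo=0 mid=0 hi=7
1=1: mid=1
10>1: swap(1,7), hi=6 ⇒ 1 11 2 3 9 12 8 10
11>1: swap(1,6), hi=5 ⇒ 1 8 2 3 9 12 11 10
8>1: swap(1,5), hi=4 ⇒ 1 12 2 3 9 8 11 10
12>1: swap(1,4), hi=3 ⇒ 1 9 2 3 12 8 11 10
9>1: swap(1,3), hi=2 ⇒ 1 3 2 9 12 8 11 10
3>1: swap(1,2), hi=1 ⇒ 1 2 3 9 12 8 11 10
2>1: swap(1,1), hi=0 ⇒ 1 2 3 9 12 8 11 10
done. lo=0 hi=0; arr=1 2 3 9 12 8 11 10

(0, 0)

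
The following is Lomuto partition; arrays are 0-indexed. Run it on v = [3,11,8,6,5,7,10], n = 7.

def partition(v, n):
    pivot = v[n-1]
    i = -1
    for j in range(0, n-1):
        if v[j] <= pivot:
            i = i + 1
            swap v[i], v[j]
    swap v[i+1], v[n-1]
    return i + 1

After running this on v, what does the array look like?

pivot=10, i=-1
j=0: 3≤10, i=0, swap(0,0) ⇒ [3,11,8,6,5,7,10]
j=1: 11>10, skip
j=2: 8≤10, i=1, swap(1,2) ⇒ [3,8,11,6,5,7,10]
j=3: 6≤10, i=2, swap(2,3) ⇒ [3,8,6,11,5,7,10]
j=4: 5≤10, i=3, swap(3,4) ⇒ [3,8,6,5,11,7,10]
j=5: 7≤10, i=4, swap(4,5) ⇒ [3,8,6,5,7,11,10]
swap(5,6) ⇒ [3,8,6,5,7,10,11]; return 5

[3,8,6,5,7,10,11]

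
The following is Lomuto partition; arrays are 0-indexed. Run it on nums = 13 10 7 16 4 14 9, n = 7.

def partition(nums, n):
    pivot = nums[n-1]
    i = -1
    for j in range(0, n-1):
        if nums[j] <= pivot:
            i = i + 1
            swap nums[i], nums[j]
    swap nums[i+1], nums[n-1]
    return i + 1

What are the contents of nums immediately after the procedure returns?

7 4 9 16 10 14 13

pivot=9, i=-1
j=0: 13>9, skip
j=1: 10>9, skip
j=2: 7≤9, i=0, swap(0,2) ⇒ 7 10 13 16 4 14 9
j=3: 16>9, skip
j=4: 4≤9, i=1, swap(1,4) ⇒ 7 4 13 16 10 14 9
j=5: 14>9, skip
swap(2,6) ⇒ 7 4 9 16 10 14 13; return 2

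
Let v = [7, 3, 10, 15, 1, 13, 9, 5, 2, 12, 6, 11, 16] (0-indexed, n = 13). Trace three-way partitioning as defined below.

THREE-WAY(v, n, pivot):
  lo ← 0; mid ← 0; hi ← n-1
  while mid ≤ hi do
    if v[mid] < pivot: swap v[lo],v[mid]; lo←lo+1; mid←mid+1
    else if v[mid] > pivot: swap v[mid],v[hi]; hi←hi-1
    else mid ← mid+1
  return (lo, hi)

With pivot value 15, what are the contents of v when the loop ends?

lo=0 mid=0 hi=12
7<15: swap(0,0), lo=1 mid=1 ⇒ [7, 3, 10, 15, 1, 13, 9, 5, 2, 12, 6, 11, 16]
3<15: swap(1,1), lo=2 mid=2 ⇒ [7, 3, 10, 15, 1, 13, 9, 5, 2, 12, 6, 11, 16]
10<15: swap(2,2), lo=3 mid=3 ⇒ [7, 3, 10, 15, 1, 13, 9, 5, 2, 12, 6, 11, 16]
15=15: mid=4
1<15: swap(3,4), lo=4 mid=5 ⇒ [7, 3, 10, 1, 15, 13, 9, 5, 2, 12, 6, 11, 16]
13<15: swap(4,5), lo=5 mid=6 ⇒ [7, 3, 10, 1, 13, 15, 9, 5, 2, 12, 6, 11, 16]
9<15: swap(5,6), lo=6 mid=7 ⇒ [7, 3, 10, 1, 13, 9, 15, 5, 2, 12, 6, 11, 16]
5<15: swap(6,7), lo=7 mid=8 ⇒ [7, 3, 10, 1, 13, 9, 5, 15, 2, 12, 6, 11, 16]
2<15: swap(7,8), lo=8 mid=9 ⇒ [7, 3, 10, 1, 13, 9, 5, 2, 15, 12, 6, 11, 16]
12<15: swap(8,9), lo=9 mid=10 ⇒ [7, 3, 10, 1, 13, 9, 5, 2, 12, 15, 6, 11, 16]
6<15: swap(9,10), lo=10 mid=11 ⇒ [7, 3, 10, 1, 13, 9, 5, 2, 12, 6, 15, 11, 16]
11<15: swap(10,11), lo=11 mid=12 ⇒ [7, 3, 10, 1, 13, 9, 5, 2, 12, 6, 11, 15, 16]
16>15: swap(12,12), hi=11 ⇒ [7, 3, 10, 1, 13, 9, 5, 2, 12, 6, 11, 15, 16]
done. lo=11 hi=11; v=[7, 3, 10, 1, 13, 9, 5, 2, 12, 6, 11, 15, 16]

[7, 3, 10, 1, 13, 9, 5, 2, 12, 6, 11, 15, 16]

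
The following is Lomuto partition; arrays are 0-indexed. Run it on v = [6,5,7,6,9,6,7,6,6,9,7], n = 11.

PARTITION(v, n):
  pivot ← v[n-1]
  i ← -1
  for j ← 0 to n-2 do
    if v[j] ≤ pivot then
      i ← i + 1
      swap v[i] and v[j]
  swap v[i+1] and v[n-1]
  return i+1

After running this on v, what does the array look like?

pivot = v[10] = 7; i = -1
j=0: v[0]=6 ≤ 7 → i=0, swap v[0],v[0] (no change) → [6,5,7,6,9,6,7,6,6,9,7]
j=1: v[1]=5 ≤ 7 → i=1, swap v[1],v[1] (no change) → [6,5,7,6,9,6,7,6,6,9,7]
j=2: v[2]=7 ≤ 7 → i=2, swap v[2],v[2] (no change) → [6,5,7,6,9,6,7,6,6,9,7]
j=3: v[3]=6 ≤ 7 → i=3, swap v[3],v[3] (no change) → [6,5,7,6,9,6,7,6,6,9,7]
j=4: v[4]=9 > 7 → no swap
j=5: v[5]=6 ≤ 7 → i=4, swap v[4],v[5] → [6,5,7,6,6,9,7,6,6,9,7]
j=6: v[6]=7 ≤ 7 → i=5, swap v[5],v[6] → [6,5,7,6,6,7,9,6,6,9,7]
j=7: v[7]=6 ≤ 7 → i=6, swap v[6],v[7] → [6,5,7,6,6,7,6,9,6,9,7]
j=8: v[8]=6 ≤ 7 → i=7, swap v[7],v[8] → [6,5,7,6,6,7,6,6,9,9,7]
j=9: v[9]=9 > 7 → no swap
final swap v[8],v[10] → [6,5,7,6,6,7,6,6,7,9,9]; return 8

[6,5,7,6,6,7,6,6,7,9,9]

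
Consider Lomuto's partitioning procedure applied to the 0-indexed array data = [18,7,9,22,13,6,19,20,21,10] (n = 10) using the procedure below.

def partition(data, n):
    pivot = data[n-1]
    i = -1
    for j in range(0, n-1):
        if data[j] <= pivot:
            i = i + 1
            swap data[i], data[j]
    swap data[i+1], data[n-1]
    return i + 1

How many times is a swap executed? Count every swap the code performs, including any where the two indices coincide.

4

pivot = data[9] = 10; i = -1
j=0: data[0]=18 > 10 → no swap
j=1: data[1]=7 ≤ 10 → i=0, swap data[0],data[1] → [7,18,9,22,13,6,19,20,21,10]
j=2: data[2]=9 ≤ 10 → i=1, swap data[1],data[2] → [7,9,18,22,13,6,19,20,21,10]
j=3: data[3]=22 > 10 → no swap
j=4: data[4]=13 > 10 → no swap
j=5: data[5]=6 ≤ 10 → i=2, swap data[2],data[5] → [7,9,6,22,13,18,19,20,21,10]
j=6: data[6]=19 > 10 → no swap
j=7: data[7]=20 > 10 → no swap
j=8: data[8]=21 > 10 → no swap
final swap data[3],data[9] → [7,9,6,10,13,18,19,20,21,22]; return 3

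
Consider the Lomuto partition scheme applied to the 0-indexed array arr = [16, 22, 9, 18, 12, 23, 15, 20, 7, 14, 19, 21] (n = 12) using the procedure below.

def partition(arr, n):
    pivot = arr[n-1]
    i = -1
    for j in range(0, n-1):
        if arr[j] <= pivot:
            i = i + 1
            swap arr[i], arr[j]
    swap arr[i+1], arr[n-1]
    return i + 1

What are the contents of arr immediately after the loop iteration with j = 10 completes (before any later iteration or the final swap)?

[16, 9, 18, 12, 15, 20, 7, 14, 19, 23, 22, 21]

pivot = arr[11] = 21; i = -1
j=0: arr[0]=16 ≤ 21 → i=0, swap arr[0],arr[0] (no change) → [16, 22, 9, 18, 12, 23, 15, 20, 7, 14, 19, 21]
j=1: arr[1]=22 > 21 → no swap
j=2: arr[2]=9 ≤ 21 → i=1, swap arr[1],arr[2] → [16, 9, 22, 18, 12, 23, 15, 20, 7, 14, 19, 21]
j=3: arr[3]=18 ≤ 21 → i=2, swap arr[2],arr[3] → [16, 9, 18, 22, 12, 23, 15, 20, 7, 14, 19, 21]
j=4: arr[4]=12 ≤ 21 → i=3, swap arr[3],arr[4] → [16, 9, 18, 12, 22, 23, 15, 20, 7, 14, 19, 21]
j=5: arr[5]=23 > 21 → no swap
j=6: arr[6]=15 ≤ 21 → i=4, swap arr[4],arr[6] → [16, 9, 18, 12, 15, 23, 22, 20, 7, 14, 19, 21]
j=7: arr[7]=20 ≤ 21 → i=5, swap arr[5],arr[7] → [16, 9, 18, 12, 15, 20, 22, 23, 7, 14, 19, 21]
j=8: arr[8]=7 ≤ 21 → i=6, swap arr[6],arr[8] → [16, 9, 18, 12, 15, 20, 7, 23, 22, 14, 19, 21]
j=9: arr[9]=14 ≤ 21 → i=7, swap arr[7],arr[9] → [16, 9, 18, 12, 15, 20, 7, 14, 22, 23, 19, 21]
j=10: arr[10]=19 ≤ 21 → i=8, swap arr[8],arr[10] → [16, 9, 18, 12, 15, 20, 7, 14, 19, 23, 22, 21]
(after j=10) arr = [16, 9, 18, 12, 15, 20, 7, 14, 19, 23, 22, 21]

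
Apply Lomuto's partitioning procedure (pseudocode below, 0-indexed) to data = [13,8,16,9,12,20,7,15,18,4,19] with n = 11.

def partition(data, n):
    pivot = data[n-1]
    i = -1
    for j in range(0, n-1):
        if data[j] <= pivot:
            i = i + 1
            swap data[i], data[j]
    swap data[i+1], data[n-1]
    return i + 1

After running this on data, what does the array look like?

[13,8,16,9,12,7,15,18,4,19,20]

pivot = data[10] = 19; i = -1
j=0: data[0]=13 ≤ 19 → i=0, swap data[0],data[0] (no change) → [13,8,16,9,12,20,7,15,18,4,19]
j=1: data[1]=8 ≤ 19 → i=1, swap data[1],data[1] (no change) → [13,8,16,9,12,20,7,15,18,4,19]
j=2: data[2]=16 ≤ 19 → i=2, swap data[2],data[2] (no change) → [13,8,16,9,12,20,7,15,18,4,19]
j=3: data[3]=9 ≤ 19 → i=3, swap data[3],data[3] (no change) → [13,8,16,9,12,20,7,15,18,4,19]
j=4: data[4]=12 ≤ 19 → i=4, swap data[4],data[4] (no change) → [13,8,16,9,12,20,7,15,18,4,19]
j=5: data[5]=20 > 19 → no swap
j=6: data[6]=7 ≤ 19 → i=5, swap data[5],data[6] → [13,8,16,9,12,7,20,15,18,4,19]
j=7: data[7]=15 ≤ 19 → i=6, swap data[6],data[7] → [13,8,16,9,12,7,15,20,18,4,19]
j=8: data[8]=18 ≤ 19 → i=7, swap data[7],data[8] → [13,8,16,9,12,7,15,18,20,4,19]
j=9: data[9]=4 ≤ 19 → i=8, swap data[8],data[9] → [13,8,16,9,12,7,15,18,4,20,19]
final swap data[9],data[10] → [13,8,16,9,12,7,15,18,4,19,20]; return 9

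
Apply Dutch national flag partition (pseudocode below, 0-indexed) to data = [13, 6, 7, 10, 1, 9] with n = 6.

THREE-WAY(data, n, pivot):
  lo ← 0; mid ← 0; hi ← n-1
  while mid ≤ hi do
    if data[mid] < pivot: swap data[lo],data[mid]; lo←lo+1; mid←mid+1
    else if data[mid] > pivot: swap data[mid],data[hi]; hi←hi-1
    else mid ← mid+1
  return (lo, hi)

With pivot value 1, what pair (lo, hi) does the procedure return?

pivot = 1; lo=0, mid=0, hi=5
data[mid]=13>1: swap data[0],data[5]; hi=4 → [9, 6, 7, 10, 1, 13]
data[mid]=9>1: swap data[0],data[4]; hi=3 → [1, 6, 7, 10, 9, 13]
data[mid]=1=1: mid=1
data[mid]=6>1: swap data[1],data[3]; hi=2 → [1, 10, 7, 6, 9, 13]
data[mid]=10>1: swap data[1],data[2]; hi=1 → [1, 7, 10, 6, 9, 13]
data[mid]=7>1: swap data[1],data[1]; hi=0 → [1, 7, 10, 6, 9, 13]
end: lo=0, hi=0; data = [1, 7, 10, 6, 9, 13]

(0, 0)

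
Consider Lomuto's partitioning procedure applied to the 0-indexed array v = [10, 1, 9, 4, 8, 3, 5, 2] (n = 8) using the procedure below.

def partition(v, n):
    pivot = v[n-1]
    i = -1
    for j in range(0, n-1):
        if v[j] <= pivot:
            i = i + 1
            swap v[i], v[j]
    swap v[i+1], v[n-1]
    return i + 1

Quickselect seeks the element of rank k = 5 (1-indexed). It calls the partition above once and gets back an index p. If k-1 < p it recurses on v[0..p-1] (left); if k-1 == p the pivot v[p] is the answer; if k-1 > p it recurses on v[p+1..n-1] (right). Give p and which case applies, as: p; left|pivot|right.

pivot = v[7] = 2; i = -1
j=0: v[0]=10 > 2 → no swap
j=1: v[1]=1 ≤ 2 → i=0, swap v[0],v[1] → [1, 10, 9, 4, 8, 3, 5, 2]
j=2: v[2]=9 > 2 → no swap
j=3: v[3]=4 > 2 → no swap
j=4: v[4]=8 > 2 → no swap
j=5: v[5]=3 > 2 → no swap
j=6: v[6]=5 > 2 → no swap
final swap v[1],v[7] → [1, 2, 9, 4, 8, 3, 5, 10]; return 1
p = 1; k-1 = 4 > 1 ⇒ right

1; right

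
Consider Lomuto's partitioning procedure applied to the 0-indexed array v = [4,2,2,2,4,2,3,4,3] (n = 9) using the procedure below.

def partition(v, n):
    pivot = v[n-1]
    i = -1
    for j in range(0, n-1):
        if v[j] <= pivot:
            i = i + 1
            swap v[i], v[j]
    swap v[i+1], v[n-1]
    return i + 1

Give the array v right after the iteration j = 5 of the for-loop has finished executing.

[2,2,2,2,4,4,3,4,3]

pivot=3, i=-1
j=0: 4>3, skip
j=1: 2≤3, i=0, swap(0,1) ⇒ [2,4,2,2,4,2,3,4,3]
j=2: 2≤3, i=1, swap(1,2) ⇒ [2,2,4,2,4,2,3,4,3]
j=3: 2≤3, i=2, swap(2,3) ⇒ [2,2,2,4,4,2,3,4,3]
j=4: 4>3, skip
j=5: 2≤3, i=3, swap(3,5) ⇒ [2,2,2,2,4,4,3,4,3]
(after j=5) v = [2,2,2,2,4,4,3,4,3]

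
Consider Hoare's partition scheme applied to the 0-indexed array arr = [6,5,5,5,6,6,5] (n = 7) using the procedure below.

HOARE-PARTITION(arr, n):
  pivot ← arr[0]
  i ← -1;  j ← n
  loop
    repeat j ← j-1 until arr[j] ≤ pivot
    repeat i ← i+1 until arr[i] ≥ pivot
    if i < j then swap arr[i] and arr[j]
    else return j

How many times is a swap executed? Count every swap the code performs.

2

pivot = arr[0] = 6; i = -1, j = 7
j→6 (arr[6]=5≤6), i→0 (arr[0]=6≥6); i<j, swap → [5,5,5,5,6,6,6]
j→5 (arr[5]=6≤6), i→4 (arr[4]=6≥6); i<j, swap → [5,5,5,5,6,6,6]
j→4, i→5; i≥j, return j=4. arr = [5,5,5,5,6,6,6]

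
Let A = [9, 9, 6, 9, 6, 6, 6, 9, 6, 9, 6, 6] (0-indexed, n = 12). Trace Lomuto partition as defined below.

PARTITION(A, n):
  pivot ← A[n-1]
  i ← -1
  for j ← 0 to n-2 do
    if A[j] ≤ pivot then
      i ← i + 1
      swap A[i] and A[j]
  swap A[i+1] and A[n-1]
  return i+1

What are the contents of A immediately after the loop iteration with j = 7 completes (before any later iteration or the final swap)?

pivot = A[11] = 6; i = -1
j=0: A[0]=9 > 6 → no swap
j=1: A[1]=9 > 6 → no swap
j=2: A[2]=6 ≤ 6 → i=0, swap A[0],A[2] → [6, 9, 9, 9, 6, 6, 6, 9, 6, 9, 6, 6]
j=3: A[3]=9 > 6 → no swap
j=4: A[4]=6 ≤ 6 → i=1, swap A[1],A[4] → [6, 6, 9, 9, 9, 6, 6, 9, 6, 9, 6, 6]
j=5: A[5]=6 ≤ 6 → i=2, swap A[2],A[5] → [6, 6, 6, 9, 9, 9, 6, 9, 6, 9, 6, 6]
j=6: A[6]=6 ≤ 6 → i=3, swap A[3],A[6] → [6, 6, 6, 6, 9, 9, 9, 9, 6, 9, 6, 6]
j=7: A[7]=9 > 6 → no swap
(after j=7) A = [6, 6, 6, 6, 9, 9, 9, 9, 6, 9, 6, 6]

[6, 6, 6, 6, 9, 9, 9, 9, 6, 9, 6, 6]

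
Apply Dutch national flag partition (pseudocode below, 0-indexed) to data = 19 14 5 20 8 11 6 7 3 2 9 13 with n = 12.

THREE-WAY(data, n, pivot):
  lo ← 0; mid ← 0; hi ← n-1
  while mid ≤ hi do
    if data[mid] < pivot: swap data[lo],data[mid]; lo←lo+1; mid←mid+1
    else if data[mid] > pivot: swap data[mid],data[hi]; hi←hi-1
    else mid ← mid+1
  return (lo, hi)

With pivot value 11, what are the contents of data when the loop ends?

lo=0 mid=0 hi=11
19>11: swap(0,11), hi=10 ⇒ 13 14 5 20 8 11 6 7 3 2 9 19
13>11: swap(0,10), hi=9 ⇒ 9 14 5 20 8 11 6 7 3 2 13 19
9<11: swap(0,0), lo=1 mid=1 ⇒ 9 14 5 20 8 11 6 7 3 2 13 19
14>11: swap(1,9), hi=8 ⇒ 9 2 5 20 8 11 6 7 3 14 13 19
2<11: swap(1,1), lo=2 mid=2 ⇒ 9 2 5 20 8 11 6 7 3 14 13 19
5<11: swap(2,2), lo=3 mid=3 ⇒ 9 2 5 20 8 11 6 7 3 14 13 19
20>11: swap(3,8), hi=7 ⇒ 9 2 5 3 8 11 6 7 20 14 13 19
3<11: swap(3,3), lo=4 mid=4 ⇒ 9 2 5 3 8 11 6 7 20 14 13 19
8<11: swap(4,4), lo=5 mid=5 ⇒ 9 2 5 3 8 11 6 7 20 14 13 19
11=11: mid=6
6<11: swap(5,6), lo=6 mid=7 ⇒ 9 2 5 3 8 6 11 7 20 14 13 19
7<11: swap(6,7), lo=7 mid=8 ⇒ 9 2 5 3 8 6 7 11 20 14 13 19
done. lo=7 hi=7; data=9 2 5 3 8 6 7 11 20 14 13 19

9 2 5 3 8 6 7 11 20 14 13 19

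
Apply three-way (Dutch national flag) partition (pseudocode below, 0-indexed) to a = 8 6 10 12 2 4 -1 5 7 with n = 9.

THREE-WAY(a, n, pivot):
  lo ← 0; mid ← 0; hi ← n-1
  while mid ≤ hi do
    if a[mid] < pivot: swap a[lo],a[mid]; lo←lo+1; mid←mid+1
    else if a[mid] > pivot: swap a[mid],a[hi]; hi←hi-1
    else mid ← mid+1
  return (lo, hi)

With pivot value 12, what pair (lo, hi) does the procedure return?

pivot = 12; lo=0, mid=0, hi=8
a[mid]=8<12: swap a[0],a[0]; lo=1,mid=1 → 8 6 10 12 2 4 -1 5 7
a[mid]=6<12: swap a[1],a[1]; lo=2,mid=2 → 8 6 10 12 2 4 -1 5 7
a[mid]=10<12: swap a[2],a[2]; lo=3,mid=3 → 8 6 10 12 2 4 -1 5 7
a[mid]=12=12: mid=4
a[mid]=2<12: swap a[3],a[4]; lo=4,mid=5 → 8 6 10 2 12 4 -1 5 7
a[mid]=4<12: swap a[4],a[5]; lo=5,mid=6 → 8 6 10 2 4 12 -1 5 7
a[mid]=-1<12: swap a[5],a[6]; lo=6,mid=7 → 8 6 10 2 4 -1 12 5 7
a[mid]=5<12: swap a[6],a[7]; lo=7,mid=8 → 8 6 10 2 4 -1 5 12 7
a[mid]=7<12: swap a[7],a[8]; lo=8,mid=9 → 8 6 10 2 4 -1 5 7 12
end: lo=8, hi=8; a = 8 6 10 2 4 -1 5 7 12

(8, 8)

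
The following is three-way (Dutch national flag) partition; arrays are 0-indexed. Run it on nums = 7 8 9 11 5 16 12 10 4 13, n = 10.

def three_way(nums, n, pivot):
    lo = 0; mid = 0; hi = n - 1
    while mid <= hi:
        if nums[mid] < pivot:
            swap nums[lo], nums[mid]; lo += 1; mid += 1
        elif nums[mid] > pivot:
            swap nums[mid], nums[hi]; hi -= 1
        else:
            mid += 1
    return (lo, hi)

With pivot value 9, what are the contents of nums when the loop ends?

7 8 4 5 9 12 10 16 13 11

pivot = 9; lo=0, mid=0, hi=9
nums[mid]=7<9: swap nums[0],nums[0]; lo=1,mid=1 → 7 8 9 11 5 16 12 10 4 13
nums[mid]=8<9: swap nums[1],nums[1]; lo=2,mid=2 → 7 8 9 11 5 16 12 10 4 13
nums[mid]=9=9: mid=3
nums[mid]=11>9: swap nums[3],nums[9]; hi=8 → 7 8 9 13 5 16 12 10 4 11
nums[mid]=13>9: swap nums[3],nums[8]; hi=7 → 7 8 9 4 5 16 12 10 13 11
nums[mid]=4<9: swap nums[2],nums[3]; lo=3,mid=4 → 7 8 4 9 5 16 12 10 13 11
nums[mid]=5<9: swap nums[3],nums[4]; lo=4,mid=5 → 7 8 4 5 9 16 12 10 13 11
nums[mid]=16>9: swap nums[5],nums[7]; hi=6 → 7 8 4 5 9 10 12 16 13 11
nums[mid]=10>9: swap nums[5],nums[6]; hi=5 → 7 8 4 5 9 12 10 16 13 11
nums[mid]=12>9: swap nums[5],nums[5]; hi=4 → 7 8 4 5 9 12 10 16 13 11
end: lo=4, hi=4; nums = 7 8 4 5 9 12 10 16 13 11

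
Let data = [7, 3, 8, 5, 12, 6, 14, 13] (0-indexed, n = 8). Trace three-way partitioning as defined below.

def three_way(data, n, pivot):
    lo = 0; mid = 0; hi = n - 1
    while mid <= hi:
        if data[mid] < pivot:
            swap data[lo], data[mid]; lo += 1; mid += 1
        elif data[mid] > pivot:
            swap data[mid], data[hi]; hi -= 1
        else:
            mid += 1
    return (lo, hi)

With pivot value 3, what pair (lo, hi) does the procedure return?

lo=0 mid=0 hi=7
7>3: swap(0,7), hi=6 ⇒ [13, 3, 8, 5, 12, 6, 14, 7]
13>3: swap(0,6), hi=5 ⇒ [14, 3, 8, 5, 12, 6, 13, 7]
14>3: swap(0,5), hi=4 ⇒ [6, 3, 8, 5, 12, 14, 13, 7]
6>3: swap(0,4), hi=3 ⇒ [12, 3, 8, 5, 6, 14, 13, 7]
12>3: swap(0,3), hi=2 ⇒ [5, 3, 8, 12, 6, 14, 13, 7]
5>3: swap(0,2), hi=1 ⇒ [8, 3, 5, 12, 6, 14, 13, 7]
8>3: swap(0,1), hi=0 ⇒ [3, 8, 5, 12, 6, 14, 13, 7]
3=3: mid=1
done. lo=0 hi=0; data=[3, 8, 5, 12, 6, 14, 13, 7]

(0, 0)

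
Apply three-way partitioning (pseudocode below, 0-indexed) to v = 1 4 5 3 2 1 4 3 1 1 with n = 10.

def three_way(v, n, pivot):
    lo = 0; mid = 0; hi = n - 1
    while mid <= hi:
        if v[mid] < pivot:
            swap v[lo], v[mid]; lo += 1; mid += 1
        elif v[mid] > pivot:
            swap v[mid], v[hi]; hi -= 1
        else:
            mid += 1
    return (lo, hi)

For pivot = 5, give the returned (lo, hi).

pivot = 5; lo=0, mid=0, hi=9
v[mid]=1<5: swap v[0],v[0]; lo=1,mid=1 → 1 4 5 3 2 1 4 3 1 1
v[mid]=4<5: swap v[1],v[1]; lo=2,mid=2 → 1 4 5 3 2 1 4 3 1 1
v[mid]=5=5: mid=3
v[mid]=3<5: swap v[2],v[3]; lo=3,mid=4 → 1 4 3 5 2 1 4 3 1 1
v[mid]=2<5: swap v[3],v[4]; lo=4,mid=5 → 1 4 3 2 5 1 4 3 1 1
v[mid]=1<5: swap v[4],v[5]; lo=5,mid=6 → 1 4 3 2 1 5 4 3 1 1
v[mid]=4<5: swap v[5],v[6]; lo=6,mid=7 → 1 4 3 2 1 4 5 3 1 1
v[mid]=3<5: swap v[6],v[7]; lo=7,mid=8 → 1 4 3 2 1 4 3 5 1 1
v[mid]=1<5: swap v[7],v[8]; lo=8,mid=9 → 1 4 3 2 1 4 3 1 5 1
v[mid]=1<5: swap v[8],v[9]; lo=9,mid=10 → 1 4 3 2 1 4 3 1 1 5
end: lo=9, hi=9; v = 1 4 3 2 1 4 3 1 1 5

(9, 9)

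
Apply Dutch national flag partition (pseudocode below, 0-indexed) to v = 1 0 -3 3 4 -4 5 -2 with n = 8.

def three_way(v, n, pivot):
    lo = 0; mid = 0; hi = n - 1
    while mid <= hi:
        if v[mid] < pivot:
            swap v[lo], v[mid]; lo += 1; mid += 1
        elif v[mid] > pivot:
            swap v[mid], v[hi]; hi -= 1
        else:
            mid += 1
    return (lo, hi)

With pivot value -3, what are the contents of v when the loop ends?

pivot = -3; lo=0, mid=0, hi=7
v[mid]=1>-3: swap v[0],v[7]; hi=6 → -2 0 -3 3 4 -4 5 1
v[mid]=-2>-3: swap v[0],v[6]; hi=5 → 5 0 -3 3 4 -4 -2 1
v[mid]=5>-3: swap v[0],v[5]; hi=4 → -4 0 -3 3 4 5 -2 1
v[mid]=-4<-3: swap v[0],v[0]; lo=1,mid=1 → -4 0 -3 3 4 5 -2 1
v[mid]=0>-3: swap v[1],v[4]; hi=3 → -4 4 -3 3 0 5 -2 1
v[mid]=4>-3: swap v[1],v[3]; hi=2 → -4 3 -3 4 0 5 -2 1
v[mid]=3>-3: swap v[1],v[2]; hi=1 → -4 -3 3 4 0 5 -2 1
v[mid]=-3=-3: mid=2
end: lo=1, hi=1; v = -4 -3 3 4 0 5 -2 1

-4 -3 3 4 0 5 -2 1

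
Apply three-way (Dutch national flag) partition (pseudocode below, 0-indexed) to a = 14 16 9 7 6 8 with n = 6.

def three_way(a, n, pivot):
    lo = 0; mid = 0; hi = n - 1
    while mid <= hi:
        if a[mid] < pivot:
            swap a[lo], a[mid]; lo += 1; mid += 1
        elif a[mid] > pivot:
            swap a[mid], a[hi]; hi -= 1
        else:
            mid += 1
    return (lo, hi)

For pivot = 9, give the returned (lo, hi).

pivot = 9; lo=0, mid=0, hi=5
a[mid]=14>9: swap a[0],a[5]; hi=4 → 8 16 9 7 6 14
a[mid]=8<9: swap a[0],a[0]; lo=1,mid=1 → 8 16 9 7 6 14
a[mid]=16>9: swap a[1],a[4]; hi=3 → 8 6 9 7 16 14
a[mid]=6<9: swap a[1],a[1]; lo=2,mid=2 → 8 6 9 7 16 14
a[mid]=9=9: mid=3
a[mid]=7<9: swap a[2],a[3]; lo=3,mid=4 → 8 6 7 9 16 14
end: lo=3, hi=3; a = 8 6 7 9 16 14

(3, 3)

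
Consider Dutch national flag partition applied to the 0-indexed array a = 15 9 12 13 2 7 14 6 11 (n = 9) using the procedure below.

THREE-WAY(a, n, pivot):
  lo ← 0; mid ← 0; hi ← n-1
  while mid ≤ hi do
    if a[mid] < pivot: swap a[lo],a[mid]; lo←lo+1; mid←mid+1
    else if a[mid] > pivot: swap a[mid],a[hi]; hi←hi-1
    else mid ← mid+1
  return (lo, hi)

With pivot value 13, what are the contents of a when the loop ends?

lo=0 mid=0 hi=8
15>13: swap(0,8), hi=7 ⇒ 11 9 12 13 2 7 14 6 15
11<13: swap(0,0), lo=1 mid=1 ⇒ 11 9 12 13 2 7 14 6 15
9<13: swap(1,1), lo=2 mid=2 ⇒ 11 9 12 13 2 7 14 6 15
12<13: swap(2,2), lo=3 mid=3 ⇒ 11 9 12 13 2 7 14 6 15
13=13: mid=4
2<13: swap(3,4), lo=4 mid=5 ⇒ 11 9 12 2 13 7 14 6 15
7<13: swap(4,5), lo=5 mid=6 ⇒ 11 9 12 2 7 13 14 6 15
14>13: swap(6,7), hi=6 ⇒ 11 9 12 2 7 13 6 14 15
6<13: swap(5,6), lo=6 mid=7 ⇒ 11 9 12 2 7 6 13 14 15
done. lo=6 hi=6; a=11 9 12 2 7 6 13 14 15

11 9 12 2 7 6 13 14 15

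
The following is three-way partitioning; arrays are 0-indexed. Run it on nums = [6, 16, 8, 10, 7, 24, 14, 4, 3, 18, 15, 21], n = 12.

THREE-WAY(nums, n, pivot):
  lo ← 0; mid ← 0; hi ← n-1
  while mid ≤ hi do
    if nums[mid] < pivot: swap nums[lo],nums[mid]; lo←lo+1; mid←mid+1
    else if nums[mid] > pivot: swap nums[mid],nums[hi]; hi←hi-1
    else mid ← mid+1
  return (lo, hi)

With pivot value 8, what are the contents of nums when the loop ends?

[6, 3, 4, 7, 8, 14, 24, 10, 18, 15, 21, 16]

lo=0 mid=0 hi=11
6<8: swap(0,0), lo=1 mid=1 ⇒ [6, 16, 8, 10, 7, 24, 14, 4, 3, 18, 15, 21]
16>8: swap(1,11), hi=10 ⇒ [6, 21, 8, 10, 7, 24, 14, 4, 3, 18, 15, 16]
21>8: swap(1,10), hi=9 ⇒ [6, 15, 8, 10, 7, 24, 14, 4, 3, 18, 21, 16]
15>8: swap(1,9), hi=8 ⇒ [6, 18, 8, 10, 7, 24, 14, 4, 3, 15, 21, 16]
18>8: swap(1,8), hi=7 ⇒ [6, 3, 8, 10, 7, 24, 14, 4, 18, 15, 21, 16]
3<8: swap(1,1), lo=2 mid=2 ⇒ [6, 3, 8, 10, 7, 24, 14, 4, 18, 15, 21, 16]
8=8: mid=3
10>8: swap(3,7), hi=6 ⇒ [6, 3, 8, 4, 7, 24, 14, 10, 18, 15, 21, 16]
4<8: swap(2,3), lo=3 mid=4 ⇒ [6, 3, 4, 8, 7, 24, 14, 10, 18, 15, 21, 16]
7<8: swap(3,4), lo=4 mid=5 ⇒ [6, 3, 4, 7, 8, 24, 14, 10, 18, 15, 21, 16]
24>8: swap(5,6), hi=5 ⇒ [6, 3, 4, 7, 8, 14, 24, 10, 18, 15, 21, 16]
14>8: swap(5,5), hi=4 ⇒ [6, 3, 4, 7, 8, 14, 24, 10, 18, 15, 21, 16]
done. lo=4 hi=4; nums=[6, 3, 4, 7, 8, 14, 24, 10, 18, 15, 21, 16]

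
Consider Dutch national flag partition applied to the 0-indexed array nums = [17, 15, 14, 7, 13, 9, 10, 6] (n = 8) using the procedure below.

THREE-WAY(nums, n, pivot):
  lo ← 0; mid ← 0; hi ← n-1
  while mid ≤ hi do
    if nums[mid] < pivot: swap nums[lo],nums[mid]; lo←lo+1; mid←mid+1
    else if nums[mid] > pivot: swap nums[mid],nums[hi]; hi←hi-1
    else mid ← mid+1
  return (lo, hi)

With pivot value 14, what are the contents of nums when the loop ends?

[6, 10, 7, 13, 9, 14, 15, 17]

lo=0 mid=0 hi=7
17>14: swap(0,7), hi=6 ⇒ [6, 15, 14, 7, 13, 9, 10, 17]
6<14: swap(0,0), lo=1 mid=1 ⇒ [6, 15, 14, 7, 13, 9, 10, 17]
15>14: swap(1,6), hi=5 ⇒ [6, 10, 14, 7, 13, 9, 15, 17]
10<14: swap(1,1), lo=2 mid=2 ⇒ [6, 10, 14, 7, 13, 9, 15, 17]
14=14: mid=3
7<14: swap(2,3), lo=3 mid=4 ⇒ [6, 10, 7, 14, 13, 9, 15, 17]
13<14: swap(3,4), lo=4 mid=5 ⇒ [6, 10, 7, 13, 14, 9, 15, 17]
9<14: swap(4,5), lo=5 mid=6 ⇒ [6, 10, 7, 13, 9, 14, 15, 17]
done. lo=5 hi=5; nums=[6, 10, 7, 13, 9, 14, 15, 17]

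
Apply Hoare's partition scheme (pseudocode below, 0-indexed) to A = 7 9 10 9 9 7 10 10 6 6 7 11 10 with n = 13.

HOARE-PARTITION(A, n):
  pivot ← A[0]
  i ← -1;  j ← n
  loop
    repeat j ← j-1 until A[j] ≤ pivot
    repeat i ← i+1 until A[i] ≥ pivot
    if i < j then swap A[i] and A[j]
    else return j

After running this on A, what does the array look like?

pivot=7
j stops at 10 (7), i stops at 0 (7); swap ⇒ 7 9 10 9 9 7 10 10 6 6 7 11 10
j stops at 9 (6), i stops at 1 (9); swap ⇒ 7 6 10 9 9 7 10 10 6 9 7 11 10
j stops at 8 (6), i stops at 2 (10); swap ⇒ 7 6 6 9 9 7 10 10 10 9 7 11 10
j stops at 5 (7), i stops at 3 (9); swap ⇒ 7 6 6 7 9 9 10 10 10 9 7 11 10
j stops at 3, i stops at 4; i≥j ⇒ return 3. A=7 6 6 7 9 9 10 10 10 9 7 11 10

7 6 6 7 9 9 10 10 10 9 7 11 10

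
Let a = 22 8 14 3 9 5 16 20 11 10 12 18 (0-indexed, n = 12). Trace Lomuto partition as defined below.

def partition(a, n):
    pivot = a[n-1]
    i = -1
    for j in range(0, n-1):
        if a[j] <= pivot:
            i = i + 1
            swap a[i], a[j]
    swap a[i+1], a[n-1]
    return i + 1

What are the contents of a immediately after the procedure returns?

8 14 3 9 5 16 11 10 12 18 22 20

pivot=18, i=-1
j=0: 22>18, skip
j=1: 8≤18, i=0, swap(0,1) ⇒ 8 22 14 3 9 5 16 20 11 10 12 18
j=2: 14≤18, i=1, swap(1,2) ⇒ 8 14 22 3 9 5 16 20 11 10 12 18
j=3: 3≤18, i=2, swap(2,3) ⇒ 8 14 3 22 9 5 16 20 11 10 12 18
j=4: 9≤18, i=3, swap(3,4) ⇒ 8 14 3 9 22 5 16 20 11 10 12 18
j=5: 5≤18, i=4, swap(4,5) ⇒ 8 14 3 9 5 22 16 20 11 10 12 18
j=6: 16≤18, i=5, swap(5,6) ⇒ 8 14 3 9 5 16 22 20 11 10 12 18
j=7: 20>18, skip
j=8: 11≤18, i=6, swap(6,8) ⇒ 8 14 3 9 5 16 11 20 22 10 12 18
j=9: 10≤18, i=7, swap(7,9) ⇒ 8 14 3 9 5 16 11 10 22 20 12 18
j=10: 12≤18, i=8, swap(8,10) ⇒ 8 14 3 9 5 16 11 10 12 20 22 18
swap(9,11) ⇒ 8 14 3 9 5 16 11 10 12 18 22 20; return 9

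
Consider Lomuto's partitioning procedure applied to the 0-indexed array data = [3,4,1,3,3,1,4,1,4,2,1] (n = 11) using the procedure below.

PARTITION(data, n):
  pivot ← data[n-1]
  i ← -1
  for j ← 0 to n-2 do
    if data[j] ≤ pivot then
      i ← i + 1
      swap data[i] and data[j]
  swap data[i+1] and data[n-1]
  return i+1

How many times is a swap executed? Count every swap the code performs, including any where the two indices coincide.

pivot = data[10] = 1; i = -1
j=0: data[0]=3 > 1 → no swap
j=1: data[1]=4 > 1 → no swap
j=2: data[2]=1 ≤ 1 → i=0, swap data[0],data[2] → [1,4,3,3,3,1,4,1,4,2,1]
j=3: data[3]=3 > 1 → no swap
j=4: data[4]=3 > 1 → no swap
j=5: data[5]=1 ≤ 1 → i=1, swap data[1],data[5] → [1,1,3,3,3,4,4,1,4,2,1]
j=6: data[6]=4 > 1 → no swap
j=7: data[7]=1 ≤ 1 → i=2, swap data[2],data[7] → [1,1,1,3,3,4,4,3,4,2,1]
j=8: data[8]=4 > 1 → no swap
j=9: data[9]=2 > 1 → no swap
final swap data[3],data[10] → [1,1,1,1,3,4,4,3,4,2,3]; return 3

4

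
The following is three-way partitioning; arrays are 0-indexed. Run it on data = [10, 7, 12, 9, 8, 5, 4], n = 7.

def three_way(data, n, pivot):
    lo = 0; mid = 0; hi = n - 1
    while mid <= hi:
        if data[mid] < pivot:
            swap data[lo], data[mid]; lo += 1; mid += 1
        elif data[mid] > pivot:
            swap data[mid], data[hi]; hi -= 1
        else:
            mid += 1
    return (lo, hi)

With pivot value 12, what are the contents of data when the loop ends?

pivot = 12; lo=0, mid=0, hi=6
data[mid]=10<12: swap data[0],data[0]; lo=1,mid=1 → [10, 7, 12, 9, 8, 5, 4]
data[mid]=7<12: swap data[1],data[1]; lo=2,mid=2 → [10, 7, 12, 9, 8, 5, 4]
data[mid]=12=12: mid=3
data[mid]=9<12: swap data[2],data[3]; lo=3,mid=4 → [10, 7, 9, 12, 8, 5, 4]
data[mid]=8<12: swap data[3],data[4]; lo=4,mid=5 → [10, 7, 9, 8, 12, 5, 4]
data[mid]=5<12: swap data[4],data[5]; lo=5,mid=6 → [10, 7, 9, 8, 5, 12, 4]
data[mid]=4<12: swap data[5],data[6]; lo=6,mid=7 → [10, 7, 9, 8, 5, 4, 12]
end: lo=6, hi=6; data = [10, 7, 9, 8, 5, 4, 12]

[10, 7, 9, 8, 5, 4, 12]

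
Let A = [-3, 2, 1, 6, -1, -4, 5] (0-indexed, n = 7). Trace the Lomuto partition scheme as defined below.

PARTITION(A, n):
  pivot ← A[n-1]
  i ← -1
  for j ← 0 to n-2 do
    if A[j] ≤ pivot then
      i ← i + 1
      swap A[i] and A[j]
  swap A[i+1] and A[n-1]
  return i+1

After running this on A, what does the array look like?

[-3, 2, 1, -1, -4, 5, 6]

pivot=5, i=-1
j=0: -3≤5, i=0, swap(0,0) ⇒ [-3, 2, 1, 6, -1, -4, 5]
j=1: 2≤5, i=1, swap(1,1) ⇒ [-3, 2, 1, 6, -1, -4, 5]
j=2: 1≤5, i=2, swap(2,2) ⇒ [-3, 2, 1, 6, -1, -4, 5]
j=3: 6>5, skip
j=4: -1≤5, i=3, swap(3,4) ⇒ [-3, 2, 1, -1, 6, -4, 5]
j=5: -4≤5, i=4, swap(4,5) ⇒ [-3, 2, 1, -1, -4, 6, 5]
swap(5,6) ⇒ [-3, 2, 1, -1, -4, 5, 6]; return 5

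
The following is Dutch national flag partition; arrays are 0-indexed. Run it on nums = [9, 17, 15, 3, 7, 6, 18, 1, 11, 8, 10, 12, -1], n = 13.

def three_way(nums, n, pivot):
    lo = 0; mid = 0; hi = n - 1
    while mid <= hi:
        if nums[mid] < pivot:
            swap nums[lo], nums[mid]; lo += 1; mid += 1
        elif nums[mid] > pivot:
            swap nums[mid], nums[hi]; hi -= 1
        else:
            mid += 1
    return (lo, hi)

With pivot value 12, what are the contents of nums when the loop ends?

pivot = 12; lo=0, mid=0, hi=12
nums[mid]=9<12: swap nums[0],nums[0]; lo=1,mid=1 → [9, 17, 15, 3, 7, 6, 18, 1, 11, 8, 10, 12, -1]
nums[mid]=17>12: swap nums[1],nums[12]; hi=11 → [9, -1, 15, 3, 7, 6, 18, 1, 11, 8, 10, 12, 17]
nums[mid]=-1<12: swap nums[1],nums[1]; lo=2,mid=2 → [9, -1, 15, 3, 7, 6, 18, 1, 11, 8, 10, 12, 17]
nums[mid]=15>12: swap nums[2],nums[11]; hi=10 → [9, -1, 12, 3, 7, 6, 18, 1, 11, 8, 10, 15, 17]
nums[mid]=12=12: mid=3
nums[mid]=3<12: swap nums[2],nums[3]; lo=3,mid=4 → [9, -1, 3, 12, 7, 6, 18, 1, 11, 8, 10, 15, 17]
nums[mid]=7<12: swap nums[3],nums[4]; lo=4,mid=5 → [9, -1, 3, 7, 12, 6, 18, 1, 11, 8, 10, 15, 17]
nums[mid]=6<12: swap nums[4],nums[5]; lo=5,mid=6 → [9, -1, 3, 7, 6, 12, 18, 1, 11, 8, 10, 15, 17]
nums[mid]=18>12: swap nums[6],nums[10]; hi=9 → [9, -1, 3, 7, 6, 12, 10, 1, 11, 8, 18, 15, 17]
nums[mid]=10<12: swap nums[5],nums[6]; lo=6,mid=7 → [9, -1, 3, 7, 6, 10, 12, 1, 11, 8, 18, 15, 17]
nums[mid]=1<12: swap nums[6],nums[7]; lo=7,mid=8 → [9, -1, 3, 7, 6, 10, 1, 12, 11, 8, 18, 15, 17]
nums[mid]=11<12: swap nums[7],nums[8]; lo=8,mid=9 → [9, -1, 3, 7, 6, 10, 1, 11, 12, 8, 18, 15, 17]
nums[mid]=8<12: swap nums[8],nums[9]; lo=9,mid=10 → [9, -1, 3, 7, 6, 10, 1, 11, 8, 12, 18, 15, 17]
end: lo=9, hi=9; nums = [9, -1, 3, 7, 6, 10, 1, 11, 8, 12, 18, 15, 17]

[9, -1, 3, 7, 6, 10, 1, 11, 8, 12, 18, 15, 17]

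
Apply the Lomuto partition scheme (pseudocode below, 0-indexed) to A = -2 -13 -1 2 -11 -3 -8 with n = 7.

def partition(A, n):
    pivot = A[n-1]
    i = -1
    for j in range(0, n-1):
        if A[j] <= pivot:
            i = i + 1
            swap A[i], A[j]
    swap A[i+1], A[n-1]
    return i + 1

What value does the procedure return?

2

pivot=-8, i=-1
j=0: -2>-8, skip
j=1: -13≤-8, i=0, swap(0,1) ⇒ -13 -2 -1 2 -11 -3 -8
j=2: -1>-8, skip
j=3: 2>-8, skip
j=4: -11≤-8, i=1, swap(1,4) ⇒ -13 -11 -1 2 -2 -3 -8
j=5: -3>-8, skip
swap(2,6) ⇒ -13 -11 -8 2 -2 -3 -1; return 2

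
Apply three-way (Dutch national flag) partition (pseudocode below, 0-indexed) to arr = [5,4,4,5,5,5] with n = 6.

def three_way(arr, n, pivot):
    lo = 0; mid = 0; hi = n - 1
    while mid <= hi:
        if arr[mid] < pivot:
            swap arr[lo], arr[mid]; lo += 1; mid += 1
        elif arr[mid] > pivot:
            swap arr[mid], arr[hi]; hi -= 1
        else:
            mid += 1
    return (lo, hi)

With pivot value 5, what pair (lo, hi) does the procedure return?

(2, 5)

lo=0 mid=0 hi=5
5=5: mid=1
4<5: swap(0,1), lo=1 mid=2 ⇒ [4,5,4,5,5,5]
4<5: swap(1,2), lo=2 mid=3 ⇒ [4,4,5,5,5,5]
5=5: mid=4
5=5: mid=5
5=5: mid=6
done. lo=2 hi=5; arr=[4,4,5,5,5,5]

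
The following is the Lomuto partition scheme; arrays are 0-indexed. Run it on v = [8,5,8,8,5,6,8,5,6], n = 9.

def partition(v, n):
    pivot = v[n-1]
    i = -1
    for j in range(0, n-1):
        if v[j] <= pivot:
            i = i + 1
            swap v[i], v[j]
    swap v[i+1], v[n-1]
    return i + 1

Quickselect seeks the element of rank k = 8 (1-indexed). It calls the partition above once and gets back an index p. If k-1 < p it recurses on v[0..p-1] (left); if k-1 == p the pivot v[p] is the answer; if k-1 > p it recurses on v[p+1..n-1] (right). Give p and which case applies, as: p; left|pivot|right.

pivot = v[8] = 6; i = -1
j=0: v[0]=8 > 6 → no swap
j=1: v[1]=5 ≤ 6 → i=0, swap v[0],v[1] → [5,8,8,8,5,6,8,5,6]
j=2: v[2]=8 > 6 → no swap
j=3: v[3]=8 > 6 → no swap
j=4: v[4]=5 ≤ 6 → i=1, swap v[1],v[4] → [5,5,8,8,8,6,8,5,6]
j=5: v[5]=6 ≤ 6 → i=2, swap v[2],v[5] → [5,5,6,8,8,8,8,5,6]
j=6: v[6]=8 > 6 → no swap
j=7: v[7]=5 ≤ 6 → i=3, swap v[3],v[7] → [5,5,6,5,8,8,8,8,6]
final swap v[4],v[8] → [5,5,6,5,6,8,8,8,8]; return 4
p = 4; k-1 = 7 > 4 ⇒ right

4; right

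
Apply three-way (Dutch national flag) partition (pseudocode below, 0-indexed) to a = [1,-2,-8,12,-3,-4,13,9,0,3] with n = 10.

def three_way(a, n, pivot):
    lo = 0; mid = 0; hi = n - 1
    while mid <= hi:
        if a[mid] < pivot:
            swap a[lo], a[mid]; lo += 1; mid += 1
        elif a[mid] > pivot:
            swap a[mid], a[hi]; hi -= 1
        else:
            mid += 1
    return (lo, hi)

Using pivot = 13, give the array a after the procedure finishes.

[1,-2,-8,12,-3,-4,9,0,3,13]

pivot = 13; lo=0, mid=0, hi=9
a[mid]=1<13: swap a[0],a[0]; lo=1,mid=1 → [1,-2,-8,12,-3,-4,13,9,0,3]
a[mid]=-2<13: swap a[1],a[1]; lo=2,mid=2 → [1,-2,-8,12,-3,-4,13,9,0,3]
a[mid]=-8<13: swap a[2],a[2]; lo=3,mid=3 → [1,-2,-8,12,-3,-4,13,9,0,3]
a[mid]=12<13: swap a[3],a[3]; lo=4,mid=4 → [1,-2,-8,12,-3,-4,13,9,0,3]
a[mid]=-3<13: swap a[4],a[4]; lo=5,mid=5 → [1,-2,-8,12,-3,-4,13,9,0,3]
a[mid]=-4<13: swap a[5],a[5]; lo=6,mid=6 → [1,-2,-8,12,-3,-4,13,9,0,3]
a[mid]=13=13: mid=7
a[mid]=9<13: swap a[6],a[7]; lo=7,mid=8 → [1,-2,-8,12,-3,-4,9,13,0,3]
a[mid]=0<13: swap a[7],a[8]; lo=8,mid=9 → [1,-2,-8,12,-3,-4,9,0,13,3]
a[mid]=3<13: swap a[8],a[9]; lo=9,mid=10 → [1,-2,-8,12,-3,-4,9,0,3,13]
end: lo=9, hi=9; a = [1,-2,-8,12,-3,-4,9,0,3,13]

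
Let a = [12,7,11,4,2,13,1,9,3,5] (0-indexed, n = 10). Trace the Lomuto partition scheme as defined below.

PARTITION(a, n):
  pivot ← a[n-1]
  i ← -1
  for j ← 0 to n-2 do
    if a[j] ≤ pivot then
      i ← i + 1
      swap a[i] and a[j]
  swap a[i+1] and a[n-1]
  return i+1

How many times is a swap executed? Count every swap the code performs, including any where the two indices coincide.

5

pivot = a[9] = 5; i = -1
j=0: a[0]=12 > 5 → no swap
j=1: a[1]=7 > 5 → no swap
j=2: a[2]=11 > 5 → no swap
j=3: a[3]=4 ≤ 5 → i=0, swap a[0],a[3] → [4,7,11,12,2,13,1,9,3,5]
j=4: a[4]=2 ≤ 5 → i=1, swap a[1],a[4] → [4,2,11,12,7,13,1,9,3,5]
j=5: a[5]=13 > 5 → no swap
j=6: a[6]=1 ≤ 5 → i=2, swap a[2],a[6] → [4,2,1,12,7,13,11,9,3,5]
j=7: a[7]=9 > 5 → no swap
j=8: a[8]=3 ≤ 5 → i=3, swap a[3],a[8] → [4,2,1,3,7,13,11,9,12,5]
final swap a[4],a[9] → [4,2,1,3,5,13,11,9,12,7]; return 4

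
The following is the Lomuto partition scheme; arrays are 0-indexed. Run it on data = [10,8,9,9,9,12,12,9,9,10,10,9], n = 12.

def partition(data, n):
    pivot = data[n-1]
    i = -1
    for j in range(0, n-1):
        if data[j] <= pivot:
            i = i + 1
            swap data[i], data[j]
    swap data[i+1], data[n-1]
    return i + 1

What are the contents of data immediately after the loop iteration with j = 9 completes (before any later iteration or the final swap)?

[8,9,9,9,9,9,12,10,12,10,10,9]

pivot = data[11] = 9; i = -1
j=0: data[0]=10 > 9 → no swap
j=1: data[1]=8 ≤ 9 → i=0, swap data[0],data[1] → [8,10,9,9,9,12,12,9,9,10,10,9]
j=2: data[2]=9 ≤ 9 → i=1, swap data[1],data[2] → [8,9,10,9,9,12,12,9,9,10,10,9]
j=3: data[3]=9 ≤ 9 → i=2, swap data[2],data[3] → [8,9,9,10,9,12,12,9,9,10,10,9]
j=4: data[4]=9 ≤ 9 → i=3, swap data[3],data[4] → [8,9,9,9,10,12,12,9,9,10,10,9]
j=5: data[5]=12 > 9 → no swap
j=6: data[6]=12 > 9 → no swap
j=7: data[7]=9 ≤ 9 → i=4, swap data[4],data[7] → [8,9,9,9,9,12,12,10,9,10,10,9]
j=8: data[8]=9 ≤ 9 → i=5, swap data[5],data[8] → [8,9,9,9,9,9,12,10,12,10,10,9]
j=9: data[9]=10 > 9 → no swap
(after j=9) data = [8,9,9,9,9,9,12,10,12,10,10,9]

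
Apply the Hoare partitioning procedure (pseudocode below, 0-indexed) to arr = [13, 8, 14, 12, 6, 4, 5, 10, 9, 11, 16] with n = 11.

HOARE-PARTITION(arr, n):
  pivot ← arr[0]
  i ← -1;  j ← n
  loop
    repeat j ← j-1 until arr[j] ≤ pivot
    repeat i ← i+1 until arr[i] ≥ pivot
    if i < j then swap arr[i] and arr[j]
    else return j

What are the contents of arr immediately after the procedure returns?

pivot = arr[0] = 13; i = -1, j = 11
j→9 (arr[9]=11≤13), i→0 (arr[0]=13≥13); i<j, swap → [11, 8, 14, 12, 6, 4, 5, 10, 9, 13, 16]
j→8 (arr[8]=9≤13), i→2 (arr[2]=14≥13); i<j, swap → [11, 8, 9, 12, 6, 4, 5, 10, 14, 13, 16]
j→7, i→8; i≥j, return j=7. arr = [11, 8, 9, 12, 6, 4, 5, 10, 14, 13, 16]

[11, 8, 9, 12, 6, 4, 5, 10, 14, 13, 16]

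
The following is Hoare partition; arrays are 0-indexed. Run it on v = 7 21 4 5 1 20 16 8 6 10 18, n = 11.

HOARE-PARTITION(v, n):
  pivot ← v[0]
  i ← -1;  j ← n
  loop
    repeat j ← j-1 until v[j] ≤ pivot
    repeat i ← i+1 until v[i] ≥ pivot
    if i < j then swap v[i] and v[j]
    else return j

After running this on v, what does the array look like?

pivot = v[0] = 7; i = -1, j = 11
j→8 (v[8]=6≤7), i→0 (v[0]=7≥7); i<j, swap → 6 21 4 5 1 20 16 8 7 10 18
j→4 (v[4]=1≤7), i→1 (v[1]=21≥7); i<j, swap → 6 1 4 5 21 20 16 8 7 10 18
j→3, i→4; i≥j, return j=3. v = 6 1 4 5 21 20 16 8 7 10 18

6 1 4 5 21 20 16 8 7 10 18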